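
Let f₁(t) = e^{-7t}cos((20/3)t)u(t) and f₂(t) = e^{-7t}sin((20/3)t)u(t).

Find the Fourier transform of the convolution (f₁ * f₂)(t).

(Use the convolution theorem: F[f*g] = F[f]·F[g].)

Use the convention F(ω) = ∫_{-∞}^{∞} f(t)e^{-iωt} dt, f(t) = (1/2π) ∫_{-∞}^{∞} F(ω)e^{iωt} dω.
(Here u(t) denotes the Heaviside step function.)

F[f₁*f₂](ω) = \frac{540 \left(i \omega + 7\right)}{\left(9 \left(i \omega + 7\right)^{2} + 400\right)^{2}}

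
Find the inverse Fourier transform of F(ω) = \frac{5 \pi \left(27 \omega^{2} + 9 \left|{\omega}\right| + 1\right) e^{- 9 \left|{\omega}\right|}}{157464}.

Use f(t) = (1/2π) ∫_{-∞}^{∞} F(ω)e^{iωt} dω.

f(t) = \frac{5}{\left(t^{2} + 81\right)^{3}}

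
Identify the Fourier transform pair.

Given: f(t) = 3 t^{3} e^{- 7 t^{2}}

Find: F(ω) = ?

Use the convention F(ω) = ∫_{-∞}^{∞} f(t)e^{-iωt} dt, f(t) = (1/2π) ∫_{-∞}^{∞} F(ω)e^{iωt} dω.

F(ω) = \frac{3 \sqrt{7} i \sqrt{\pi} \omega \left(\omega^{2} - 42\right) e^{- \frac{\omega^{2}}{28}}}{19208}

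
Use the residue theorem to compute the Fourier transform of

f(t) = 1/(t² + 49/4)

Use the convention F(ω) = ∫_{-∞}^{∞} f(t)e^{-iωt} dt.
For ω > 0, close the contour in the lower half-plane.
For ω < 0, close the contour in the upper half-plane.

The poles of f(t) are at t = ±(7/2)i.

Let g(z) = f(z)e^{-iωz}; for large |z| the factor e^{-iωz} decays in the lower half-plane when ω > 0 and in the upper half-plane when ω < 0.

Case ω > 0 (lower half-plane, clockwise contour ⇒ F(ω) = -2πi·ΣRes):
  Res_{z = - \frac{7 i}{2}} g(z) = \frac{i e^{- \frac{7 \omega}{2}}}{7}
  F(ω) = -2πi·ΣRes = \frac{2 \pi e^{- \frac{7 \omega}{2}}}{7}

Case ω < 0 (upper half-plane, counterclockwise contour ⇒ F(ω) = +2πi·ΣRes):
  Res_{z = \frac{7 i}{2}} g(z) = - \frac{i e^{\frac{7 \omega}{2}}}{7}
  F(ω) = 2πi·ΣRes = \frac{2 \pi e^{\frac{7 \omega}{2}}}{7}

Both cases combine into a single formula in |ω|:

F(ω) = \frac{2 \pi e^{- \frac{7 \left|{\omega}\right|}{2}}}{7}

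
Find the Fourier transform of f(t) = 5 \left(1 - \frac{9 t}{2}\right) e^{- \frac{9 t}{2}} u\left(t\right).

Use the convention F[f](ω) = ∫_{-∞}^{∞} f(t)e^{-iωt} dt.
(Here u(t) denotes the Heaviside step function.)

F(ω) = \frac{20 i \omega}{- 4 \omega^{2} + 36 i \omega + 81}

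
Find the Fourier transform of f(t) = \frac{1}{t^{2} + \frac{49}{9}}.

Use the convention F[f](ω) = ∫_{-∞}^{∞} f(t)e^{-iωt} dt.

F(ω) = \frac{3 \pi e^{- \frac{7 \left|{\omega}\right|}{3}}}{7}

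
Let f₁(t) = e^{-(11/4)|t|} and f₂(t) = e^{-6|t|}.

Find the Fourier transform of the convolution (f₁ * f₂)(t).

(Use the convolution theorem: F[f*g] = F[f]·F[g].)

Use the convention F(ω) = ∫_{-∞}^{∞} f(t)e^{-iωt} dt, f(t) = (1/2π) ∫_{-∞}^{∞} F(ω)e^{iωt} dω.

F[f₁*f₂](ω) = \frac{1056}{\left(\omega^{2} + 36\right) \left(16 \omega^{2} + 121\right)}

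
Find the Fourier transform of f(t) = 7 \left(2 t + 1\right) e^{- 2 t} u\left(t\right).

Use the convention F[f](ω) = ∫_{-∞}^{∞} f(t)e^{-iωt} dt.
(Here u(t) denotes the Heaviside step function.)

F(ω) = \frac{7 \left(- i \omega - 4\right)}{\omega^{2} - 4 i \omega - 4}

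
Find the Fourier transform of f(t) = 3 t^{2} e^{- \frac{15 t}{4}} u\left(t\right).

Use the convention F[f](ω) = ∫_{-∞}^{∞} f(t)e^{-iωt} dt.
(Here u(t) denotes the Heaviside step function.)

F(ω) = \frac{384}{\left(4 i \omega + 15\right)^{3}}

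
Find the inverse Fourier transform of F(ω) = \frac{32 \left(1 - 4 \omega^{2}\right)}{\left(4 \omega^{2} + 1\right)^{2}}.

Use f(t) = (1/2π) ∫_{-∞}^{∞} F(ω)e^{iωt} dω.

f(t) = 4 e^{- \frac{\left|{t}\right|}{2}} \left|{t}\right|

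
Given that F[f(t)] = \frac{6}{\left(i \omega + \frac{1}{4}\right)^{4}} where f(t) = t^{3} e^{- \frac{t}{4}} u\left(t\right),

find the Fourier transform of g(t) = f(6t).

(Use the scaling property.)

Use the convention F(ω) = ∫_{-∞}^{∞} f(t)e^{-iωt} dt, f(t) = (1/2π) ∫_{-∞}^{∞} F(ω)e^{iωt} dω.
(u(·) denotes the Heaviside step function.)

F[g](ω) = \frac{20736}{\left(2 i \omega + 3\right)^{4}}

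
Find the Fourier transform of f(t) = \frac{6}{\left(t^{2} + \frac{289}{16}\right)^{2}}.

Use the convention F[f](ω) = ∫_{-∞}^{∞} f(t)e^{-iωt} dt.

F(ω) = \frac{48 \pi \left(17 \left|{\omega}\right| + 4\right) e^{- \frac{17 \left|{\omega}\right|}{4}}}{4913}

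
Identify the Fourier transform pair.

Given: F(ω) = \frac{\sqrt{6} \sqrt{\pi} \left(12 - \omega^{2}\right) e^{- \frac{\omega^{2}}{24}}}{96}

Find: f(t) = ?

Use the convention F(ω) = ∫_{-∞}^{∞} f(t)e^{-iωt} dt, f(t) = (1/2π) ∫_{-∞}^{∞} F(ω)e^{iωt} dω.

f(t) = 9 t^{2} e^{- 6 t^{2}}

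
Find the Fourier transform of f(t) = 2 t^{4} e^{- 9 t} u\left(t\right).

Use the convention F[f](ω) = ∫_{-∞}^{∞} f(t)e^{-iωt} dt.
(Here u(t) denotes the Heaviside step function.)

F(ω) = \frac{48}{\left(i \omega + 9\right)^{5}}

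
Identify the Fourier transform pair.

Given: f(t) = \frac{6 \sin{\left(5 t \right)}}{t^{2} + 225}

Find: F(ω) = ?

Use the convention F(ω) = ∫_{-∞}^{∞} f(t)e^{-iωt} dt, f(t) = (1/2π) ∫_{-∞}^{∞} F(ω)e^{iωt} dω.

F(ω) = \frac{i \pi e^{- 15 \left|{\omega + 5}\right|}}{5} - \frac{i \pi e^{- 15 \left|{\omega - 5}\right|}}{5}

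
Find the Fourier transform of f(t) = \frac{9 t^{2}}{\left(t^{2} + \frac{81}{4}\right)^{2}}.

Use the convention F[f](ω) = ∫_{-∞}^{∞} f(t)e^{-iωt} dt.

F(ω) = \frac{\pi \left(2 - 9 \left|{\omega}\right|\right) e^{- \frac{9 \left|{\omega}\right|}{2}}}{2}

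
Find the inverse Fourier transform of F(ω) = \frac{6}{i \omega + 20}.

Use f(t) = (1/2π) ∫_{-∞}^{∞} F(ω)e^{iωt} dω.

f(t) = 6 e^{- 20 t} u\left(t\right)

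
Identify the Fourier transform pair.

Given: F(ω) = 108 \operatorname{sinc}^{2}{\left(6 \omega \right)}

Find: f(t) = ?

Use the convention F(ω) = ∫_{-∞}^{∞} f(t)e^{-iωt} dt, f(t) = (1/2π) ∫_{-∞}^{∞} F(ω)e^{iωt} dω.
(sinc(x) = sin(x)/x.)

f(t) = 9 \left(\begin{cases} 1 - \frac{\left|{t}\right|}{12} & \text{for}\: \left|{t}\right| < 12 \\0 & \text{otherwise} \end{cases}\right)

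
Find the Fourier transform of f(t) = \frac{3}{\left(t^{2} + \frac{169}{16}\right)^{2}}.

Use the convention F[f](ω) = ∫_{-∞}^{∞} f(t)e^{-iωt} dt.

F(ω) = \frac{24 \pi \left(13 \left|{\omega}\right| + 4\right) e^{- \frac{13 \left|{\omega}\right|}{4}}}{2197}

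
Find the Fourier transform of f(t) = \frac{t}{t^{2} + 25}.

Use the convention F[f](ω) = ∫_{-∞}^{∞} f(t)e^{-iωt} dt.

F(ω) = - i \pi e^{- 5 \left|{\omega}\right|} \operatorname{sign}{\left(\omega \right)}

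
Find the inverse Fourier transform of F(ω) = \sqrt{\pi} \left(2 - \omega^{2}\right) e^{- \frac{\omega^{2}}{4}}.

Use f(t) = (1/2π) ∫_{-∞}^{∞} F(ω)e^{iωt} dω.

f(t) = 4 t^{2} e^{- t^{2}}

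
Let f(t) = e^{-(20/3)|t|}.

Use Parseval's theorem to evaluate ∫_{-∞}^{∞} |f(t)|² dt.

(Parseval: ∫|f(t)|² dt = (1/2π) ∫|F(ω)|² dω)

∫|f(t)|² dt = \frac{3}{20}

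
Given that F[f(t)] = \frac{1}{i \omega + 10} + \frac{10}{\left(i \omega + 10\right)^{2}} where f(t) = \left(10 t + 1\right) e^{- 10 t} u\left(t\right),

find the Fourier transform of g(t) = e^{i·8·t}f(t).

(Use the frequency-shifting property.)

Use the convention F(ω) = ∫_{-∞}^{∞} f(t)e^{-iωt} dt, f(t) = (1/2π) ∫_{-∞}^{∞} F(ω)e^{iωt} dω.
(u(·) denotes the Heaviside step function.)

F[g](ω) = \frac{10 i \left(\omega - 8\right) + \left(i \left(\omega - 8\right) + 10\right)^{2} + 100}{\left(i \left(\omega - 8\right) + 10\right)^{3}}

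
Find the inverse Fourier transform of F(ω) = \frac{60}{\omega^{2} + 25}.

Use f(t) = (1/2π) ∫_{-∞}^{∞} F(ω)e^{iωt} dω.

f(t) = 6 e^{- 5 \left|{t}\right|}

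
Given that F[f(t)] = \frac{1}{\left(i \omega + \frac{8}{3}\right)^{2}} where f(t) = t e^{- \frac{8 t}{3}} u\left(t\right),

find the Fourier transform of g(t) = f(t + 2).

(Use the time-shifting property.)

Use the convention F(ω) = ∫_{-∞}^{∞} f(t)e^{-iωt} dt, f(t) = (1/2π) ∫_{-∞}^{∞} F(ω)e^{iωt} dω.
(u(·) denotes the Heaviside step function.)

F[g](ω) = \frac{9 e^{2 i \omega}}{\left(3 i \omega + 8\right)^{2}}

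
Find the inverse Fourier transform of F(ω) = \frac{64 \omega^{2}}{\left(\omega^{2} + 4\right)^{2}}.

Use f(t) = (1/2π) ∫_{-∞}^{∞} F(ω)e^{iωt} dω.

f(t) = 8 \left(1 - 2 \left|{t}\right|\right) e^{- 2 \left|{t}\right|}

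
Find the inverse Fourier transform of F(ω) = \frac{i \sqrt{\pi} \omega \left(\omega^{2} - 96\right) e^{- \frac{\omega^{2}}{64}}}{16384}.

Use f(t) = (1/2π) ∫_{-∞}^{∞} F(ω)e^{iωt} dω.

f(t) = 8 t^{3} e^{- 16 t^{2}}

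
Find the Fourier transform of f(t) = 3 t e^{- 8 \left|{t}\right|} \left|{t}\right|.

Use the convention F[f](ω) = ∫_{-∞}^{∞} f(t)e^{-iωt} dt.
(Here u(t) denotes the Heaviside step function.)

F(ω) = \frac{12 i \omega \left(\omega^{2} - 192\right)}{\left(\omega^{2} + 64\right)^{3}}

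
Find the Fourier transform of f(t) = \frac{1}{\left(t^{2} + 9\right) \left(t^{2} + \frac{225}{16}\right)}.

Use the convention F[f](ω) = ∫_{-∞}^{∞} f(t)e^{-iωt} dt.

F(ω) = \frac{16 \pi e^{- 3 \left|{\omega}\right|}}{243} - \frac{64 \pi e^{- \frac{15 \left|{\omega}\right|}{4}}}{1215}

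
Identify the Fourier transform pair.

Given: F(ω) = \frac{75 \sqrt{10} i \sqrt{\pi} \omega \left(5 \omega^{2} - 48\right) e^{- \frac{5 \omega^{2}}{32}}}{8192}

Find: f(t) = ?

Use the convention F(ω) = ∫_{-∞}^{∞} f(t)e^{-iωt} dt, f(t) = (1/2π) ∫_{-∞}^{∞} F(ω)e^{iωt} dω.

f(t) = 6 t^{3} e^{- \frac{8 t^{2}}{5}}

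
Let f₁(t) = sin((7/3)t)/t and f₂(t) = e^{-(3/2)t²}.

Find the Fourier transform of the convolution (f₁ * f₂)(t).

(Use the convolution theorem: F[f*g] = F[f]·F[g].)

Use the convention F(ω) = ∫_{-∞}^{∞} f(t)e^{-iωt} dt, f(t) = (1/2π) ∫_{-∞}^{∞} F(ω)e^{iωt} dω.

F[f₁*f₂](ω) = \begin{cases} \frac{\sqrt{6} \pi^{\frac{3}{2}} e^{- \frac{\omega^{2}}{6}}}{3} & \text{for}\: \omega > - \frac{7}{3} \wedge \omega < \frac{7}{3} \\0 & \text{otherwise} \end{cases}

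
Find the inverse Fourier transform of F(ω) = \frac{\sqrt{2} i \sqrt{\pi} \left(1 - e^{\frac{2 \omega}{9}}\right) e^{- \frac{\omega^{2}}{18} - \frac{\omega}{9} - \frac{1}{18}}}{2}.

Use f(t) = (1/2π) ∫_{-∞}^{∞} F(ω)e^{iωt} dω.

f(t) = 3 e^{- \frac{9 t^{2}}{2}} \sin{\left(t \right)}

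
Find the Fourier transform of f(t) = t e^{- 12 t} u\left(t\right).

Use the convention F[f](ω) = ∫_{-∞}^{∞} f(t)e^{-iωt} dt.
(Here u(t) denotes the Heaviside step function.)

F(ω) = \frac{1}{\left(i \omega + 12\right)^{2}}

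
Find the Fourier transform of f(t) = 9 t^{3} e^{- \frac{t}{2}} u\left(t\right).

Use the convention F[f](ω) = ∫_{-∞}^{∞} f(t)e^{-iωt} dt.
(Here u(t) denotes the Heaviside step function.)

F(ω) = \frac{864}{\left(2 i \omega + 1\right)^{4}}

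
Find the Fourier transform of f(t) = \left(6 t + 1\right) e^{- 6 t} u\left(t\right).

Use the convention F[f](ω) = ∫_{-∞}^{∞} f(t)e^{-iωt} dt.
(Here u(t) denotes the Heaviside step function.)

F(ω) = \frac{- i \omega - 12}{\omega^{2} - 12 i \omega - 36}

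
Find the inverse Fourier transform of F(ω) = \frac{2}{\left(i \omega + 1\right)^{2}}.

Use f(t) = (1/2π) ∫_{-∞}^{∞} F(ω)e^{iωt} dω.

f(t) = 2 t e^{- t} u\left(t\right)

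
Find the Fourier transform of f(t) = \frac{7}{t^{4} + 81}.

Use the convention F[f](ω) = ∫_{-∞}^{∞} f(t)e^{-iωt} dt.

F(ω) = \frac{7 \pi e^{- \frac{3 \sqrt{2} \left|{\omega}\right|}{2}} \sin{\left(\frac{3 \sqrt{2} \left|{\omega}\right|}{2} + \frac{\pi}{4} \right)}}{27}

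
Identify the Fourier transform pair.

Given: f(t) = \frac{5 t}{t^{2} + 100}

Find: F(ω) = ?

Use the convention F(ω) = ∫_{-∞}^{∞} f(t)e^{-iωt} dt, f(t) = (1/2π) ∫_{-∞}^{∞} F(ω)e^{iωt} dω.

F(ω) = - 5 i \pi e^{- 10 \left|{\omega}\right|} \operatorname{sign}{\left(\omega \right)}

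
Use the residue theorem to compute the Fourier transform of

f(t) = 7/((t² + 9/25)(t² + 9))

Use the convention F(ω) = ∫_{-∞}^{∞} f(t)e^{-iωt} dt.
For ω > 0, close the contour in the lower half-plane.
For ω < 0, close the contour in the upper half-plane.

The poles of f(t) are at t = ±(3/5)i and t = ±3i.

Let g(z) = f(z)e^{-iωz}; for large |z| the factor e^{-iωz} decays in the lower half-plane when ω > 0 and in the upper half-plane when ω < 0.

Case ω > 0 (lower half-plane, clockwise contour ⇒ F(ω) = -2πi·ΣRes):
  Res_{z = - \frac{3 i}{5}} g(z) = \frac{875 i e^{- \frac{3 \omega}{5}}}{1296}
  Res_{z = - 3 i} g(z) = - \frac{175 i e^{- 3 \omega}}{1296}
  F(ω) = -2πi·ΣRes = - \frac{175 \pi e^{- 3 \omega}}{648} + \frac{875 \pi e^{- \frac{3 \omega}{5}}}{648}

Case ω < 0 (upper half-plane, counterclockwise contour ⇒ F(ω) = +2πi·ΣRes):
  Res_{z = \frac{3 i}{5}} g(z) = - \frac{875 i e^{\frac{3 \omega}{5}}}{1296}
  Res_{z = 3 i} g(z) = \frac{175 i e^{3 \omega}}{1296}
  F(ω) = 2πi·ΣRes = \frac{175 \pi \left(5 e^{\frac{3 \omega}{5}} - e^{3 \omega}\right)}{648}

Both cases combine into a single formula in |ω|:

F(ω) = - \frac{175 \pi e^{- 3 \left|{\omega}\right|}}{648} + \frac{875 \pi e^{- \frac{3 \left|{\omega}\right|}{5}}}{648}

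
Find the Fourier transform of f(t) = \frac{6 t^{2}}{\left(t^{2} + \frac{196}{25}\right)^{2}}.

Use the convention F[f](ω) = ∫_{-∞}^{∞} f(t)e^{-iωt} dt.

F(ω) = \frac{3 \pi \left(5 - 14 \left|{\omega}\right|\right) e^{- \frac{14 \left|{\omega}\right|}{5}}}{14}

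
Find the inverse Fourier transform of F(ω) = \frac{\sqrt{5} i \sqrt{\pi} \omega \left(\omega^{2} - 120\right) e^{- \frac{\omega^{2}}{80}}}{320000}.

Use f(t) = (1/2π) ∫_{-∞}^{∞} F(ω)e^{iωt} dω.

f(t) = 2 t^{3} e^{- 20 t^{2}}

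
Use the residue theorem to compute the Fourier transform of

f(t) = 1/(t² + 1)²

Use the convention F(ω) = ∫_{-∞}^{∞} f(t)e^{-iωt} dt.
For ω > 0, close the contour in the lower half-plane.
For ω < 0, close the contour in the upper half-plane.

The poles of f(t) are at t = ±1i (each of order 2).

Let g(z) = f(z)e^{-iωz}; for large |z| the factor e^{-iωz} decays in the lower half-plane when ω > 0 and in the upper half-plane when ω < 0.

Case ω > 0 (lower half-plane, clockwise contour ⇒ F(ω) = -2πi·ΣRes):
  Res_{z = - i} g(z) = \frac{i \left(\omega + 1\right) e^{- \omega}}{4} (pole of order 2)
  F(ω) = -2πi·ΣRes = \frac{\pi \left(\omega + 1\right) e^{- \omega}}{2}

Case ω < 0 (upper half-plane, counterclockwise contour ⇒ F(ω) = +2πi·ΣRes):
  Res_{z = i} g(z) = \frac{i \left(\omega - 1\right) e^{\omega}}{4} (pole of order 2)
  F(ω) = 2πi·ΣRes = \frac{\pi \left(1 - \omega\right) e^{\omega}}{2}

Both cases combine into a single formula in |ω|:

F(ω) = \frac{\pi \left(\left|{\omega}\right| + 1\right) e^{- \left|{\omega}\right|}}{2}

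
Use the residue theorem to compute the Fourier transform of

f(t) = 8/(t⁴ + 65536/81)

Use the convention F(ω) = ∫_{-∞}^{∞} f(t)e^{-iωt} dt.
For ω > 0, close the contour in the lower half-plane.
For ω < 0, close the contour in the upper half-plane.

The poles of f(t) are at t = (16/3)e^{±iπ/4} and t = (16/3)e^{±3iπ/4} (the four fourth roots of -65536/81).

Let g(z) = f(z)e^{-iωz}; for large |z| the factor e^{-iωz} decays in the lower half-plane when ω > 0 and in the upper half-plane when ω < 0.

Case ω > 0 (lower half-plane, clockwise contour ⇒ F(ω) = -2πi·ΣRes):
  Res_{z = - \frac{8 \sqrt{2}}{3} - \frac{8 \sqrt{2} i}{3}} g(z) = \frac{27 \sqrt{2} i \left(1 - i\right) e^{\frac{8 \sqrt{2} \omega \left(-1 + i\right)}{3}}}{4096}
  Res_{z = \frac{8 \sqrt{2}}{3} - \frac{8 \sqrt{2} i}{3}} g(z) = \frac{27 \sqrt{2} i \left(1 + i\right) e^{- \frac{8 \sqrt{2} \omega \left(1 + i\right)}{3}}}{4096}
  F(ω) = -2πi·ΣRes = \frac{27 \sqrt{2} \pi \left(1 - i\right) \left(e^{\frac{16 \sqrt{2} i \omega}{3}} + i\right) e^{- \frac{8 \sqrt{2} \omega \left(1 + i\right)}{3}}}{2048} = \frac{27 \sqrt{2} \pi \left(\sin{\left(\frac{8 \sqrt{2} \omega}{3} \right)} + \cos{\left(\frac{8 \sqrt{2} \omega}{3} \right)}\right) e^{- \frac{8 \sqrt{2} \omega}{3}}}{1024}

Case ω < 0 (upper half-plane, counterclockwise contour ⇒ F(ω) = +2πi·ΣRes):
  Res_{z = \frac{8 \sqrt{2}}{3} + \frac{8 \sqrt{2} i}{3}} g(z) = \frac{27 \sqrt{2} i \left(-1 + i\right) e^{\frac{8 \sqrt{2} \omega \left(1 - i\right)}{3}}}{4096}
  Res_{z = - \frac{8 \sqrt{2}}{3} + \frac{8 \sqrt{2} i}{3}} g(z) = \frac{27 \sqrt{2} \left(1 - i\right) e^{\frac{8 \sqrt{2} \omega \left(1 + i\right)}{3}}}{4096}
  F(ω) = 2πi·ΣRes = - \frac{27 \sqrt{2} i \pi \left(i \left(1 - i\right) e^{\frac{8 \sqrt{2} \omega \left(1 - i\right)}{3}} - \left(1 - i\right) e^{\frac{8 \sqrt{2} \omega \left(1 + i\right)}{3}}\right)}{2048} = \frac{27 \sqrt{2} \pi \left(- \sin{\left(\frac{8 \sqrt{2} \omega}{3} \right)} + \cos{\left(\frac{8 \sqrt{2} \omega}{3} \right)}\right) e^{\frac{8 \sqrt{2} \omega}{3}}}{1024}

Both cases combine into a single formula in |ω|:

F(ω) = \frac{27 \sqrt{2} \pi \left(\sin{\left(\frac{8 \sqrt{2} \left|{\omega}\right|}{3} \right)} + \cos{\left(\frac{8 \sqrt{2} \left|{\omega}\right|}{3} \right)}\right) e^{- \frac{8 \sqrt{2} \left|{\omega}\right|}{3}}}{1024}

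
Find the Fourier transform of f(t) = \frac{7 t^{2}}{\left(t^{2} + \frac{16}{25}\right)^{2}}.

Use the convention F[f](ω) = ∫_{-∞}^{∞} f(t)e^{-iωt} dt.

F(ω) = \frac{7 \pi \left(5 - 4 \left|{\omega}\right|\right) e^{- \frac{4 \left|{\omega}\right|}{5}}}{8}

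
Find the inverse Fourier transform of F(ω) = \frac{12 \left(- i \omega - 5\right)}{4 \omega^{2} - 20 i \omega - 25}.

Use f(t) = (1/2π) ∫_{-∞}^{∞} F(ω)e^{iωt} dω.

f(t) = 3 \left(\frac{5 t}{2} + 1\right) e^{- \frac{5 t}{2}} u\left(t\right)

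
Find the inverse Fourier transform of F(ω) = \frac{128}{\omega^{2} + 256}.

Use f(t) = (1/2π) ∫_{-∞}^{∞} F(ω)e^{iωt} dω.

f(t) = 4 e^{- 16 \left|{t}\right|}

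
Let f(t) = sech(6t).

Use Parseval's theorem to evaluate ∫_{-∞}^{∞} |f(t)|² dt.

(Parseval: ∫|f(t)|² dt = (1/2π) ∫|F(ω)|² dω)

∫|f(t)|² dt = \frac{1}{3}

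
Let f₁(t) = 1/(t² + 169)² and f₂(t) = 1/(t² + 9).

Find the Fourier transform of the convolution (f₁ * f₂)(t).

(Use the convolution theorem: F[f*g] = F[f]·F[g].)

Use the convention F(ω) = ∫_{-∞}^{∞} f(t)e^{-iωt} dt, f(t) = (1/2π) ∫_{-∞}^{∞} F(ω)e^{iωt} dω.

F[f₁*f₂](ω) = \frac{\pi^{2} \left(13 \left|{\omega}\right| + 1\right) e^{- 16 \left|{\omega}\right|}}{13182}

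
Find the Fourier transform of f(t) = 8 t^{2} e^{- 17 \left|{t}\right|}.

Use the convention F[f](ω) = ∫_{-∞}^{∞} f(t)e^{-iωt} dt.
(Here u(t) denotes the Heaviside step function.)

F(ω) = \frac{544 \left(289 - 3 \omega^{2}\right)}{\left(\omega^{2} + 289\right)^{3}}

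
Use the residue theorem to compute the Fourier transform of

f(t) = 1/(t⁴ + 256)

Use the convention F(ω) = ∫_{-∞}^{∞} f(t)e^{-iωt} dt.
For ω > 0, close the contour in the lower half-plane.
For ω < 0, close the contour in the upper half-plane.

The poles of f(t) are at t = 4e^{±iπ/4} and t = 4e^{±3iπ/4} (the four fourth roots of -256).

Let g(z) = f(z)e^{-iωz}; for large |z| the factor e^{-iωz} decays in the lower half-plane when ω > 0 and in the upper half-plane when ω < 0.

Case ω > 0 (lower half-plane, clockwise contour ⇒ F(ω) = -2πi·ΣRes):
  Res_{z = - 2 \sqrt{2} - 2 \sqrt{2} i} g(z) = \frac{\sqrt{2} i \left(1 - i\right) e^{2 \sqrt{2} \omega \left(-1 + i\right)}}{512}
  Res_{z = 2 \sqrt{2} - 2 \sqrt{2} i} g(z) = \frac{\sqrt{2} i \left(1 + i\right) e^{- 2 \sqrt{2} \omega \left(1 + i\right)}}{512}
  F(ω) = -2πi·ΣRes = \frac{\sqrt{2} \pi \left(1 - i\right) \left(e^{4 \sqrt{2} i \omega} + i\right) e^{- 2 \sqrt{2} \omega \left(1 + i\right)}}{256} = \frac{\pi e^{- 2 \sqrt{2} \omega} \sin{\left(2 \sqrt{2} \omega + \frac{\pi}{4} \right)}}{64}

Case ω < 0 (upper half-plane, counterclockwise contour ⇒ F(ω) = +2πi·ΣRes):
  Res_{z = 2 \sqrt{2} + 2 \sqrt{2} i} g(z) = \frac{\sqrt{2} i \left(-1 + i\right) e^{2 \sqrt{2} \omega \left(1 - i\right)}}{512}
  Res_{z = - 2 \sqrt{2} + 2 \sqrt{2} i} g(z) = \frac{\sqrt{2} \left(1 - i\right) e^{2 \sqrt{2} \omega \left(1 + i\right)}}{512}
  F(ω) = 2πi·ΣRes = - \frac{\sqrt{2} i \pi \left(i \left(1 - i\right) e^{2 \sqrt{2} \omega \left(1 - i\right)} - \left(1 - i\right) e^{2 \sqrt{2} \omega \left(1 + i\right)}\right)}{256} = \frac{\pi e^{2 \sqrt{2} \omega} \cos{\left(2 \sqrt{2} \omega + \frac{\pi}{4} \right)}}{64}

Both cases combine into a single formula in |ω|:

F(ω) = \frac{\pi e^{- 2 \sqrt{2} \left|{\omega}\right|} \sin{\left(2 \sqrt{2} \left|{\omega}\right| + \frac{\pi}{4} \right)}}{64}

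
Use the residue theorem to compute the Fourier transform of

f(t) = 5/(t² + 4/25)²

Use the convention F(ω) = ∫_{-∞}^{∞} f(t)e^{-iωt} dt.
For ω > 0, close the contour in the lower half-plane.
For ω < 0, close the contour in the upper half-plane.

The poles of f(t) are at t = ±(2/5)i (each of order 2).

Let g(z) = f(z)e^{-iωz}; for large |z| the factor e^{-iωz} decays in the lower half-plane when ω > 0 and in the upper half-plane when ω < 0.

Case ω > 0 (lower half-plane, clockwise contour ⇒ F(ω) = -2πi·ΣRes):
  Res_{z = - \frac{2 i}{5}} g(z) = \frac{125 i \left(2 \omega + 5\right) e^{- \frac{2 \omega}{5}}}{32} (pole of order 2)
  F(ω) = -2πi·ΣRes = \frac{125 \pi \left(2 \omega + 5\right) e^{- \frac{2 \omega}{5}}}{16}

Case ω < 0 (upper half-plane, counterclockwise contour ⇒ F(ω) = +2πi·ΣRes):
  Res_{z = \frac{2 i}{5}} g(z) = \frac{125 i \left(2 \omega - 5\right) e^{\frac{2 \omega}{5}}}{32} (pole of order 2)
  F(ω) = 2πi·ΣRes = \frac{125 \pi \left(5 - 2 \omega\right) e^{\frac{2 \omega}{5}}}{16}

Both cases combine into a single formula in |ω|:

F(ω) = \frac{125 \pi \left(2 \left|{\omega}\right| + 5\right) e^{- \frac{2 \left|{\omega}\right|}{5}}}{16}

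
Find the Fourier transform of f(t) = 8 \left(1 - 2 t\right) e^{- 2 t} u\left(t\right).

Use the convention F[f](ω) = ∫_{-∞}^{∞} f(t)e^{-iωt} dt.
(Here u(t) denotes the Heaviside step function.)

F(ω) = \frac{8 i \omega}{- \omega^{2} + 4 i \omega + 4}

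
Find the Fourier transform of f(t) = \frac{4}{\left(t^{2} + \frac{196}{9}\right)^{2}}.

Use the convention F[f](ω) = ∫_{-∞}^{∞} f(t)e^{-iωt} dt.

F(ω) = \frac{9 \pi \left(14 \left|{\omega}\right| + 3\right) e^{- \frac{14 \left|{\omega}\right|}{3}}}{1372}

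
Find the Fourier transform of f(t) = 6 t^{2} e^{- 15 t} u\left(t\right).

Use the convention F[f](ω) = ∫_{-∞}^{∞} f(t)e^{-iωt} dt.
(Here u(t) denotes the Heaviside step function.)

F(ω) = \frac{12}{\left(i \omega + 15\right)^{3}}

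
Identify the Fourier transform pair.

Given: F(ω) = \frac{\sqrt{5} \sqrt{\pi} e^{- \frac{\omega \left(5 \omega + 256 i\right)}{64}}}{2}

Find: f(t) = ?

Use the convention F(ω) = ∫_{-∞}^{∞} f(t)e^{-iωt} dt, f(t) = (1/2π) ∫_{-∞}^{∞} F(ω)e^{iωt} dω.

f(t) = 2 e^{- \frac{16 \left(t - 4\right)^{2}}{5}}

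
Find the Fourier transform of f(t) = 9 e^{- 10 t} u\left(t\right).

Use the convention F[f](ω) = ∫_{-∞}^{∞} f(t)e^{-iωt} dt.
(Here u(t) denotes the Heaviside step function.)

F(ω) = \frac{9}{i \omega + 10}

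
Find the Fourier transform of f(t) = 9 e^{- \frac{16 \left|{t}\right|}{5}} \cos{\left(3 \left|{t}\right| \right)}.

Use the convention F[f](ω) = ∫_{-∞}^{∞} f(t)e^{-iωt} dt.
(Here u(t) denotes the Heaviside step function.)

F(ω) = \frac{1440 \left(25 \omega^{2} + 481\right)}{625 \omega^{4} + 1550 \omega^{2} + 231361}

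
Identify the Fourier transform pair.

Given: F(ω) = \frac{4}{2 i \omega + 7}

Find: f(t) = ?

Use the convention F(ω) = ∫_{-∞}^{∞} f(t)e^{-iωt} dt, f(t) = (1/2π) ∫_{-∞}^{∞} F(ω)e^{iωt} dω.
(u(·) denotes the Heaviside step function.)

f(t) = 2 e^{- \frac{7 t}{2}} u\left(t\right)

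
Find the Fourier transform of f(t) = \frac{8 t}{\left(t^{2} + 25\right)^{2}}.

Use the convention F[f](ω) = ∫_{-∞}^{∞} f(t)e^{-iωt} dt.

F(ω) = - \frac{4 i \pi \omega e^{- 5 \left|{\omega}\right|}}{5}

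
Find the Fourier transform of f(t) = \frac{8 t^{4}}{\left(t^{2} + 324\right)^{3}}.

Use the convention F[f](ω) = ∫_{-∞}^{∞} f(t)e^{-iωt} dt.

F(ω) = \frac{\pi \left(108 \omega^{2} - 30 \left|{\omega}\right| + 1\right) e^{- 18 \left|{\omega}\right|}}{6}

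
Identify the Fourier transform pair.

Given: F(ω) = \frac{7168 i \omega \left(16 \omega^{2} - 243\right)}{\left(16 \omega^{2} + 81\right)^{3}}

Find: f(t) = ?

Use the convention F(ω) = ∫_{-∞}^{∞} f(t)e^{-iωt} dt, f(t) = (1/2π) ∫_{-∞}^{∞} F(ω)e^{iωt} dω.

f(t) = 7 t e^{- \frac{9 \left|{t}\right|}{4}} \left|{t}\right|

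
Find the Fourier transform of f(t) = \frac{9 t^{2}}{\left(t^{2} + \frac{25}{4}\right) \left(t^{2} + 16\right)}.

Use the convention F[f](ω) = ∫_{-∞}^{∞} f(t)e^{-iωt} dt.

F(ω) = \frac{48 \pi e^{- 4 \left|{\omega}\right|}}{13} - \frac{30 \pi e^{- \frac{5 \left|{\omega}\right|}{2}}}{13}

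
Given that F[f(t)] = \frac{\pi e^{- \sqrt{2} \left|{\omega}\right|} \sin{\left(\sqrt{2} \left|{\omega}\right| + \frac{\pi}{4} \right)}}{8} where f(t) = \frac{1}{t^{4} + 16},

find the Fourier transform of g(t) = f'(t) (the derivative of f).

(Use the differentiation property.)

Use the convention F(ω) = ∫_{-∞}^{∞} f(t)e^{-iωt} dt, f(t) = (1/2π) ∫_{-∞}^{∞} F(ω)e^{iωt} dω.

F[g](ω) = \frac{i \pi \omega e^{- \sqrt{2} \left|{\omega}\right|} \sin{\left(\sqrt{2} \left|{\omega}\right| + \frac{\pi}{4} \right)}}{8}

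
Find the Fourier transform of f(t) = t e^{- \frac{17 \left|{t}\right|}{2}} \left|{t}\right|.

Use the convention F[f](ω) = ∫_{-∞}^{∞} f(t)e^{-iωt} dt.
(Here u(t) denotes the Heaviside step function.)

F(ω) = \frac{64 i \omega \left(4 \omega^{2} - 867\right)}{\left(4 \omega^{2} + 289\right)^{3}}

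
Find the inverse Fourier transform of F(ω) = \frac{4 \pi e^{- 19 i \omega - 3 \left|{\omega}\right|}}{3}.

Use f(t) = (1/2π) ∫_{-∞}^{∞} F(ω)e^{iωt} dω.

f(t) = \frac{4}{\left(t - 19\right)^{2} + 9}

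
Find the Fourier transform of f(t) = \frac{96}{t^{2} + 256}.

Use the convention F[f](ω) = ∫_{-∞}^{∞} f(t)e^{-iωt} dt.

F(ω) = 6 \pi e^{- 16 \left|{\omega}\right|}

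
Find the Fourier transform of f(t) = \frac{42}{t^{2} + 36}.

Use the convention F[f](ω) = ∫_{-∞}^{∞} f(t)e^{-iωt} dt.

F(ω) = 7 \pi e^{- 6 \left|{\omega}\right|}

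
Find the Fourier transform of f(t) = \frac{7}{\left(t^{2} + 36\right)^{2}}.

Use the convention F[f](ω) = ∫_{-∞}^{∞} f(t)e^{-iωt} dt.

F(ω) = \frac{7 \pi \left(6 \left|{\omega}\right| + 1\right) e^{- 6 \left|{\omega}\right|}}{432}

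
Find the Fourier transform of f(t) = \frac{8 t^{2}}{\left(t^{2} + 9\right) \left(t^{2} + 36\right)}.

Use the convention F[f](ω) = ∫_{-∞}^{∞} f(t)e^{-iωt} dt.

F(ω) = \frac{8 \pi \left(2 - e^{3 \left|{\omega}\right|}\right) e^{- 6 \left|{\omega}\right|}}{9}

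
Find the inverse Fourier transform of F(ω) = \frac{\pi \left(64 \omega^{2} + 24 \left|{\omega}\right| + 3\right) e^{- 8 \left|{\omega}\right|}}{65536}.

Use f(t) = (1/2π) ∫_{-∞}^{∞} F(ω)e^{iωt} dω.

f(t) = \frac{4}{\left(t^{2} + 64\right)^{3}}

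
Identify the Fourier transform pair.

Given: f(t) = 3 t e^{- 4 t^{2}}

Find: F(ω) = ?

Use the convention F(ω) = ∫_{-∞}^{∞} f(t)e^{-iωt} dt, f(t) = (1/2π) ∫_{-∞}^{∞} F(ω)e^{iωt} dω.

F(ω) = - \frac{3 i \sqrt{\pi} \omega e^{- \frac{\omega^{2}}{16}}}{16}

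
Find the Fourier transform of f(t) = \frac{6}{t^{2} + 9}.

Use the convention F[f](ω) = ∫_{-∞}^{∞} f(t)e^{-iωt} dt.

F(ω) = 2 \pi e^{- 3 \left|{\omega}\right|}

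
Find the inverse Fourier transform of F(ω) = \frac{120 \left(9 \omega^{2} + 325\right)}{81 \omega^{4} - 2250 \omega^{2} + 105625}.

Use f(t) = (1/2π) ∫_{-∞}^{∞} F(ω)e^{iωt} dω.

f(t) = 2 e^{- \frac{10 \left|{t}\right|}{3}} \cos{\left(5 \left|{t}\right| \right)}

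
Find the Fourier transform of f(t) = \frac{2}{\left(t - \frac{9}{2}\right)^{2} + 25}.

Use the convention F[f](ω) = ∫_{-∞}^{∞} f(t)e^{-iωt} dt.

F(ω) = \frac{2 \pi e^{- \frac{9 i \omega}{2} - 5 \left|{\omega}\right|}}{5}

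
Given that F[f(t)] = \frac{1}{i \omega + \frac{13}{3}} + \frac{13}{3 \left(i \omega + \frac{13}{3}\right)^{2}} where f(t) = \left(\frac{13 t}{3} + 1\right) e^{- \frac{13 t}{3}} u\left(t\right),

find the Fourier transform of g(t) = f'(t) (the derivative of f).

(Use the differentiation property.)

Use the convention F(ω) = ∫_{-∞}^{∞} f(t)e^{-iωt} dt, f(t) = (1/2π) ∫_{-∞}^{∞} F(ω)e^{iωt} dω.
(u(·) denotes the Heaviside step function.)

F[g](ω) = \frac{3 \omega \left(3 \omega - 26 i\right)}{9 \omega^{2} - 78 i \omega - 169}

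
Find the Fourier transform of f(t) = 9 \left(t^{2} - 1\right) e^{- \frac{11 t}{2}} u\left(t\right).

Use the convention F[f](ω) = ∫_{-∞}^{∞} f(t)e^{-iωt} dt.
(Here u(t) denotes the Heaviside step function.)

F(ω) = \frac{18 \left(16 i \omega - \left(2 i \omega + 11\right)^{3} + 88\right)}{\left(2 i \omega + 11\right)^{4}}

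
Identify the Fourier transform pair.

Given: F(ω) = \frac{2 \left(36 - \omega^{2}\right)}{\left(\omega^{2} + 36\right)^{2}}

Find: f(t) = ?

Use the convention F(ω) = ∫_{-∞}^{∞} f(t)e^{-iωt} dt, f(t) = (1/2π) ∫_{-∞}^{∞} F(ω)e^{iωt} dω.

f(t) = e^{- 6 \left|{t}\right|} \left|{t}\right|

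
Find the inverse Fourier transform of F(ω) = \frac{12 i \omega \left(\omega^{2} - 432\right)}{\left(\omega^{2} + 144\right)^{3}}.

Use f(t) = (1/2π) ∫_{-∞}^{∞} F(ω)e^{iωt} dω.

f(t) = 3 t e^{- 12 \left|{t}\right|} \left|{t}\right|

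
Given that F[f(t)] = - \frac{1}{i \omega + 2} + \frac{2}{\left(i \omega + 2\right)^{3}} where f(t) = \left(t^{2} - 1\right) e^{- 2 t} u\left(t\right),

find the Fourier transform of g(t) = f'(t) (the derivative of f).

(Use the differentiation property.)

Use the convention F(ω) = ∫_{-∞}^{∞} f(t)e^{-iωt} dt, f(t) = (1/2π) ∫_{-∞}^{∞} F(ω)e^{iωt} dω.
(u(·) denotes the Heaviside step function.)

F[g](ω) = \frac{i \omega \left(2 i \omega - \left(i \omega + 2\right)^{3} + 4\right)}{\left(i \omega + 2\right)^{4}}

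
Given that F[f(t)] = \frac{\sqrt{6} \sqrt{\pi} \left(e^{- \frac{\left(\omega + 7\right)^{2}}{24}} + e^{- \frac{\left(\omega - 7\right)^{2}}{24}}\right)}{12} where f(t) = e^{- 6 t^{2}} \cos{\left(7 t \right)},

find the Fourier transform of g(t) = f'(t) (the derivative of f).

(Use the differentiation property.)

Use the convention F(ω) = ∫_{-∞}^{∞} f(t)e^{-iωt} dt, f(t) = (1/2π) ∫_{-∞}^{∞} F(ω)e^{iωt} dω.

F[g](ω) = \frac{\sqrt{6} i \sqrt{\pi} \omega \left(e^{\frac{7 \omega}{6}} + 1\right) e^{- \frac{\omega^{2}}{24} - \frac{7 \omega}{12} - \frac{49}{24}}}{12}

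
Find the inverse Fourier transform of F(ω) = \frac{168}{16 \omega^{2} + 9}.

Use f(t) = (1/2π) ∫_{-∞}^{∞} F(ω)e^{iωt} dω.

f(t) = 7 e^{- \frac{3 \left|{t}\right|}{4}}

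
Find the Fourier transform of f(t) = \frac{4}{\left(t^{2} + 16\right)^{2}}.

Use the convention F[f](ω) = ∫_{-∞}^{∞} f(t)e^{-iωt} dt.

F(ω) = \frac{\pi \left(4 \left|{\omega}\right| + 1\right) e^{- 4 \left|{\omega}\right|}}{32}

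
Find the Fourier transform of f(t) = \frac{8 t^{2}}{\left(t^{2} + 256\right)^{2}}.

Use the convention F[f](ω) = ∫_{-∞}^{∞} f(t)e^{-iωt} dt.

F(ω) = \frac{\pi \left(1 - 16 \left|{\omega}\right|\right) e^{- 16 \left|{\omega}\right|}}{4}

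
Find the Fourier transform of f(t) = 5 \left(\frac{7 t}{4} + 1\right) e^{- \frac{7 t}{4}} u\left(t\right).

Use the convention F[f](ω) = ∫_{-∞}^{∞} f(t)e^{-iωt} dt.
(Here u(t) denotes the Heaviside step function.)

F(ω) = \frac{40 \left(- 2 i \omega - 7\right)}{16 \omega^{2} - 56 i \omega - 49}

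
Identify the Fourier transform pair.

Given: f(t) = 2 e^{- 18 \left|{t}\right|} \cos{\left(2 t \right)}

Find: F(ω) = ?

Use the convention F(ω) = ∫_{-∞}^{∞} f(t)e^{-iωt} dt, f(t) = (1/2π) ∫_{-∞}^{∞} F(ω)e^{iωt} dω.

F(ω) = \frac{72 \left(\omega^{2} + 328\right)}{\omega^{4} + 640 \omega^{2} + 107584}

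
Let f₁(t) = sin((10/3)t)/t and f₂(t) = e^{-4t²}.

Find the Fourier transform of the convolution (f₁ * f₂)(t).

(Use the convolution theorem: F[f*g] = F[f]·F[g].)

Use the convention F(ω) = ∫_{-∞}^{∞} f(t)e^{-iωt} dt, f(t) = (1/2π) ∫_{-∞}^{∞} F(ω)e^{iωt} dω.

F[f₁*f₂](ω) = \begin{cases} \frac{\pi^{\frac{3}{2}} e^{- \frac{\omega^{2}}{16}}}{2} & \text{for}\: \omega > - \frac{10}{3} \wedge \omega < \frac{10}{3} \\0 & \text{otherwise} \end{cases}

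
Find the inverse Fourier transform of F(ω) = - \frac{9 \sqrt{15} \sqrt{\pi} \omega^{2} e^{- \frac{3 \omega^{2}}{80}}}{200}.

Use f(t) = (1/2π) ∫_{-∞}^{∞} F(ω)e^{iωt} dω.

f(t) = 3 \left(\frac{80 t^{2}}{3} - 2\right) e^{- \frac{20 t^{2}}{3}}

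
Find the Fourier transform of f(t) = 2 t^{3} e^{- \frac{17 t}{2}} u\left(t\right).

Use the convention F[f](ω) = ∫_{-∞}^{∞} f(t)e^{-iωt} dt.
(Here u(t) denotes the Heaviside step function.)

F(ω) = \frac{192}{\left(2 i \omega + 17\right)^{4}}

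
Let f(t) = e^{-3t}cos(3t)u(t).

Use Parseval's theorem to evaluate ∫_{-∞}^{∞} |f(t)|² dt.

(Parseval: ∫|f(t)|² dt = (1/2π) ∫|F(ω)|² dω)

∫|f(t)|² dt = \frac{1}{8}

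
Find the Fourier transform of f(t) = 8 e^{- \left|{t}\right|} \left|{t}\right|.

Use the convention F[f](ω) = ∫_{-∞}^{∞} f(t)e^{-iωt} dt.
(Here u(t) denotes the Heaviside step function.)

F(ω) = \frac{16 \left(1 - \omega^{2}\right)}{\left(\omega^{2} + 1\right)^{2}}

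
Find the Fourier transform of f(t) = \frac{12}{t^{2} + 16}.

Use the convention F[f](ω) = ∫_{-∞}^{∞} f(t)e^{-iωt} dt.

F(ω) = 3 \pi e^{- 4 \left|{\omega}\right|}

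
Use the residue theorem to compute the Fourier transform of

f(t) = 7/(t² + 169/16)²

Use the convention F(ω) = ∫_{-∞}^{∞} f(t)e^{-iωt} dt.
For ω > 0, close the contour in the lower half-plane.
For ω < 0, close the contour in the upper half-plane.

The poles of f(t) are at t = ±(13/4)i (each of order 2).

Let g(z) = f(z)e^{-iωz}; for large |z| the factor e^{-iωz} decays in the lower half-plane when ω > 0 and in the upper half-plane when ω < 0.

Case ω > 0 (lower half-plane, clockwise contour ⇒ F(ω) = -2πi·ΣRes):
  Res_{z = - \frac{13 i}{4}} g(z) = \frac{28 i \left(13 \omega + 4\right) e^{- \frac{13 \omega}{4}}}{2197} (pole of order 2)
  F(ω) = -2πi·ΣRes = \frac{56 \pi \left(13 \omega + 4\right) e^{- \frac{13 \omega}{4}}}{2197}

Case ω < 0 (upper half-plane, counterclockwise contour ⇒ F(ω) = +2πi·ΣRes):
  Res_{z = \frac{13 i}{4}} g(z) = \frac{28 i \left(13 \omega - 4\right) e^{\frac{13 \omega}{4}}}{2197} (pole of order 2)
  F(ω) = 2πi·ΣRes = \frac{56 \pi \left(4 - 13 \omega\right) e^{\frac{13 \omega}{4}}}{2197}

Both cases combine into a single formula in |ω|:

F(ω) = \frac{56 \pi \left(13 \left|{\omega}\right| + 4\right) e^{- \frac{13 \left|{\omega}\right|}{4}}}{2197}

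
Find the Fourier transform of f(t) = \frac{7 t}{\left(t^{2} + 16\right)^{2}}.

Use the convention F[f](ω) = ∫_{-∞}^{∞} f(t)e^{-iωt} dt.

F(ω) = - \frac{7 i \pi \omega e^{- 4 \left|{\omega}\right|}}{8}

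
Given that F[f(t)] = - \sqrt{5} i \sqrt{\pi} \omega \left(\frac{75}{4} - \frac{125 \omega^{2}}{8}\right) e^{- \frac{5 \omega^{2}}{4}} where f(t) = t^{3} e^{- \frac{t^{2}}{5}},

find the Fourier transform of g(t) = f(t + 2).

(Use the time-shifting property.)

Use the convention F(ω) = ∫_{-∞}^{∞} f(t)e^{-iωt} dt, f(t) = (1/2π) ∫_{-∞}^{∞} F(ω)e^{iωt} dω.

F[g](ω) = \frac{25 \sqrt{5} i \sqrt{\pi} \omega \left(5 \omega^{2} - 6\right) e^{\frac{\omega \left(- 5 \omega + 8 i\right)}{4}}}{8}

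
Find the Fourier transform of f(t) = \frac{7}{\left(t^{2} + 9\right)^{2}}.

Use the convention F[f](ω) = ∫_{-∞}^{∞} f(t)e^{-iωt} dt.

F(ω) = \frac{7 \pi \left(3 \left|{\omega}\right| + 1\right) e^{- 3 \left|{\omega}\right|}}{54}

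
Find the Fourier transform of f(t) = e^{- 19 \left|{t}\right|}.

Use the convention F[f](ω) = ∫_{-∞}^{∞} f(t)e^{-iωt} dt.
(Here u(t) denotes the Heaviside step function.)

F(ω) = \frac{38}{\omega^{2} + 361}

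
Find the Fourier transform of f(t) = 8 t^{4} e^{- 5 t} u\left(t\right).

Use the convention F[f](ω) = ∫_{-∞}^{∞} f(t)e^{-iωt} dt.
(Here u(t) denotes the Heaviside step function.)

F(ω) = \frac{192}{\left(i \omega + 5\right)^{5}}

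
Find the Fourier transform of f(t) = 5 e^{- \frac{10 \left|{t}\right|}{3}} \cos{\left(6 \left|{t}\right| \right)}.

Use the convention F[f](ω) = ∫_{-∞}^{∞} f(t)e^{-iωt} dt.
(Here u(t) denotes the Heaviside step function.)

F(ω) = \frac{300 \left(9 \omega^{2} + 424\right)}{81 \omega^{4} - 4032 \omega^{2} + 179776}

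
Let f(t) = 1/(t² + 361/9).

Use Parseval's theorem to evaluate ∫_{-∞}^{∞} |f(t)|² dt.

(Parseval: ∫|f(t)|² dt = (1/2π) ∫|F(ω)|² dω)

∫|f(t)|² dt = \frac{27 \pi}{13718}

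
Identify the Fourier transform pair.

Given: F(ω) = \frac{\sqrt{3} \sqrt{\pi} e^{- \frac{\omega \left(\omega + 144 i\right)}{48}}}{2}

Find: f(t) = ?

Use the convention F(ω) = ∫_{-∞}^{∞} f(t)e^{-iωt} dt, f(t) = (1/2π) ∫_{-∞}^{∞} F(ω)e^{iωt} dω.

f(t) = 3 e^{- 12 \left(t - 3\right)^{2}}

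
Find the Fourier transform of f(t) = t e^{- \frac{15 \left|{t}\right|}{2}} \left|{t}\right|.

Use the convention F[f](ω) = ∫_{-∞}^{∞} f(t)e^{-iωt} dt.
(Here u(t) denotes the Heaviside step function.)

F(ω) = \frac{64 i \omega \left(4 \omega^{2} - 675\right)}{\left(4 \omega^{2} + 225\right)^{3}}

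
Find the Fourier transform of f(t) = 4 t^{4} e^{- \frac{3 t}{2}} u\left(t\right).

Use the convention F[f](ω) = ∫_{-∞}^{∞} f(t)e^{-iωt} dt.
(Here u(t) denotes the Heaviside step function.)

F(ω) = \frac{3072}{\left(2 i \omega + 3\right)^{5}}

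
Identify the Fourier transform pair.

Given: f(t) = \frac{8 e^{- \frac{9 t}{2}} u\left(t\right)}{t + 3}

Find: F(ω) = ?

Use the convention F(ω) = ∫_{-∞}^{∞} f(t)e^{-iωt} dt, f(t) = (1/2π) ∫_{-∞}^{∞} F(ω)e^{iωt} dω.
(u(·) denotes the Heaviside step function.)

F(ω) = 8 e^{3 i \omega + \frac{27}{2}} \operatorname{E}_{1}\left(3 i \omega + \frac{27}{2}\right)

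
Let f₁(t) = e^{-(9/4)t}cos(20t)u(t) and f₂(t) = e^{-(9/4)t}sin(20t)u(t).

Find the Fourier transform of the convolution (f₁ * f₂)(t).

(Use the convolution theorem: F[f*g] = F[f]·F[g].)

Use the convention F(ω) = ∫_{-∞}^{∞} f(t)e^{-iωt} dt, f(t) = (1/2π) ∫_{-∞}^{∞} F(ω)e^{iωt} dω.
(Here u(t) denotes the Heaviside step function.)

F[f₁*f₂](ω) = \frac{1280 \left(4 i \omega + 9\right)}{\left(\left(4 i \omega + 9\right)^{2} + 6400\right)^{2}}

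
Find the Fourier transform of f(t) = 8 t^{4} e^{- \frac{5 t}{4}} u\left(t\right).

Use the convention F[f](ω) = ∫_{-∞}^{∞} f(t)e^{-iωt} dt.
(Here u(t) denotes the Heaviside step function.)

F(ω) = \frac{196608}{\left(4 i \omega + 5\right)^{5}}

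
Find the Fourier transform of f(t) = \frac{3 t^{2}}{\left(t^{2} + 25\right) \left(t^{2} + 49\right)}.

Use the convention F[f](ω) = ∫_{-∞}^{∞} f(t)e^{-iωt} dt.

F(ω) = \frac{\pi \left(7 - 5 e^{2 \left|{\omega}\right|}\right) e^{- 7 \left|{\omega}\right|}}{8}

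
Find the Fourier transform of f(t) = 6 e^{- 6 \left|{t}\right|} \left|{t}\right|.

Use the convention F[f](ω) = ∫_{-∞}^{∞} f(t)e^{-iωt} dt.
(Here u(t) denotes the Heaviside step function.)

F(ω) = \frac{12 \left(36 - \omega^{2}\right)}{\left(\omega^{2} + 36\right)^{2}}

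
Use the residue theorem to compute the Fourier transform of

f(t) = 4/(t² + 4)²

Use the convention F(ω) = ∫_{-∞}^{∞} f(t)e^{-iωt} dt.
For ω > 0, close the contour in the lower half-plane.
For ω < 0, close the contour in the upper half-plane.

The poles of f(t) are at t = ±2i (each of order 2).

Let g(z) = f(z)e^{-iωz}; for large |z| the factor e^{-iωz} decays in the lower half-plane when ω > 0 and in the upper half-plane when ω < 0.

Case ω > 0 (lower half-plane, clockwise contour ⇒ F(ω) = -2πi·ΣRes):
  Res_{z = - 2 i} g(z) = \frac{i \left(2 \omega + 1\right) e^{- 2 \omega}}{8} (pole of order 2)
  F(ω) = -2πi·ΣRes = \frac{\pi \left(2 \omega + 1\right) e^{- 2 \omega}}{4}

Case ω < 0 (upper half-plane, counterclockwise contour ⇒ F(ω) = +2πi·ΣRes):
  Res_{z = 2 i} g(z) = \frac{i \left(2 \omega - 1\right) e^{2 \omega}}{8} (pole of order 2)
  F(ω) = 2πi·ΣRes = \frac{\pi \left(1 - 2 \omega\right) e^{2 \omega}}{4}

Both cases combine into a single formula in |ω|:

F(ω) = \frac{\pi \left(2 \left|{\omega}\right| + 1\right) e^{- 2 \left|{\omega}\right|}}{4}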